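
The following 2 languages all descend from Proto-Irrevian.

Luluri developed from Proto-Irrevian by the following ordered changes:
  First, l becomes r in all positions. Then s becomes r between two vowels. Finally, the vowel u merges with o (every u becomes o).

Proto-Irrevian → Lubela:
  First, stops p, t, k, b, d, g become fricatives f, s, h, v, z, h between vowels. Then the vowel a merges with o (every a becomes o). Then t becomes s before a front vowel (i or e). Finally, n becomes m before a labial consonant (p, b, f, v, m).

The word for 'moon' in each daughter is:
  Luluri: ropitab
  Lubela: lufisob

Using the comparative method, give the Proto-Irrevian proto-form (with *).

*lupitab

Position 5: Luluri has t, Lubela has s. Luluri preserves t here (none of its changes turn any other segment into t), so the proto-segment is *t.
Position 1: Luluri has r, Lubela has l. Lubela preserves l here (none of its changes turn any other segment into l), so the proto-segment is *l.
This points to *lupitab. Verify forward in each daughter:
Luluri: start from *lupitab.
  rule 1 (unconditioned shift): lupitab → rupitab
  rule 2: no change — rupitab
  rule 3 (vowel merger): rupitab → ropitab
  ⇒ Luluri ropitab
Lubela: start from *lupitab.
  rule 1 (intervocalic lenition): lupitab → lufisab
  rule 2 (vowel merger): lufisab → lufisob
  rule 3: no change — lufisob
  rule 4: no change — lufisob
  ⇒ Lubela lufisob
Only *lupitab yields all of Luluri ropitab, Lubela lufisob.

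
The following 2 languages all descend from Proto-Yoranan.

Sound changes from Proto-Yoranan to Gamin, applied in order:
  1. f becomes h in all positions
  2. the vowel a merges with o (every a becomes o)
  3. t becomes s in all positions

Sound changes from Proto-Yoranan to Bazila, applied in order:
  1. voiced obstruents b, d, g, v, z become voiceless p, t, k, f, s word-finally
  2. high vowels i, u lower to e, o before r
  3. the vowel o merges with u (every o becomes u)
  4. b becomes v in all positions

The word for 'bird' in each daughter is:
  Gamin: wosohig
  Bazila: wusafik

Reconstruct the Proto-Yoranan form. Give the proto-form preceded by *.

Position 2: Gamin has o, Bazila has u. Taking the neighbouring segments as reconstructed: Gamin o could go back to *a or *o; Bazila u could go back to *o or *u — the one source consistent with every daughter is *o.
Position 7: Gamin has g, Bazila has k. Gamin preserves g here (none of its changes turn any other segment into g), so the proto-segment is *g.
Position 5: Gamin has h, Bazila has f. Taking the neighbouring segments as reconstructed: Gamin h could go back to *f or *h; Bazila f can only go back to *f — the one source consistent with every daughter is *f.
Verify the candidate proto-form against each daughter:
Gamin: start from *wosafig.
  rule 1 (unconditioned shift): wosafig → wosahig
  rule 2 (vowel merger): wosahig → wosohig
  rule 3: no change — wosohig
  ⇒ Gamin wosohig
Bazila: *wosafig
  wosafig → wosafik   [final devoicing]
  wosafik (rule 2 does not apply)
  wosafik → wusafik   [vowel merger]
  wusafik (rule 4 does not apply)
  giving Bazila wusafik.
No other proto-form is consistent with every reflex, so the reconstruction is *wosafig.

*wosafig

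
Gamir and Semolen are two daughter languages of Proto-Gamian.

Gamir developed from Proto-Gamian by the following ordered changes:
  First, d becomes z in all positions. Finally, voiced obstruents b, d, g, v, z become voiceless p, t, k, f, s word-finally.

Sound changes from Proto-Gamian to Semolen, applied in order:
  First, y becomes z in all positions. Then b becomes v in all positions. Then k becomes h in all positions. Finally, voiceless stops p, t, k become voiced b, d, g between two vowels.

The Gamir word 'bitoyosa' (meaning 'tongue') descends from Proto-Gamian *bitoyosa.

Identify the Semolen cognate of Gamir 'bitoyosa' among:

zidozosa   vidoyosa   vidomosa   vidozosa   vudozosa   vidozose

vidozosa

Semolen: start from *bitoyosa.
  rule 1 (unconditioned shift): bitoyosa → bitozosa
  rule 2 (unconditioned shift): bitozosa → vitozosa
  rule 3: no change — vitozosa
  rule 4 (intervocalic voicing): vitozosa → vidozosa
  ⇒ Semolen vidozosa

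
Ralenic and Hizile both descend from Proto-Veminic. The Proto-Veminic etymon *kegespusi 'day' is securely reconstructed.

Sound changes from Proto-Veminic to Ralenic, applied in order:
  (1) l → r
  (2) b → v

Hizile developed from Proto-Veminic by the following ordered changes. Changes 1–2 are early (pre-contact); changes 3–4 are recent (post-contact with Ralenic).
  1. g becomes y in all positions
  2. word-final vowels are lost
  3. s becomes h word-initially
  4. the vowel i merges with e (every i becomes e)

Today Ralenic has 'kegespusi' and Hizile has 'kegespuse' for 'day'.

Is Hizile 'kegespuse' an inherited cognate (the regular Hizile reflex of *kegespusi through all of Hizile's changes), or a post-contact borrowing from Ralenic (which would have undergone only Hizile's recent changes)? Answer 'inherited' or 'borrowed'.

If inherited, *kegespusi would pass through all of Hizile's changes:
Hizile: start from *kegespusi.
  rule 1 (unconditioned shift): kegespusi → keyespusi
  rule 2 (apocope): keyespusi → keyespus
  rule 3: no change — keyespus
  rule 4: no change — keyespus
  ⇒ Hizile keyespus
If borrowed from Ralenic 'kegespusi' after the early changes, it would undergo only the recent ones:
  rule 3 (debuccalisation): no change (kegespusi)
  rule 4 (vowel merger): kegespusi → kegespuse
  ⇒ as a loan: kegespuse
Hizile 'kegespuse' matches the loan outcome 'kegespuse', not the inherited 'keyespus' — it skipped the early Hizile changes, so it was borrowed from Ralenic.

borrowed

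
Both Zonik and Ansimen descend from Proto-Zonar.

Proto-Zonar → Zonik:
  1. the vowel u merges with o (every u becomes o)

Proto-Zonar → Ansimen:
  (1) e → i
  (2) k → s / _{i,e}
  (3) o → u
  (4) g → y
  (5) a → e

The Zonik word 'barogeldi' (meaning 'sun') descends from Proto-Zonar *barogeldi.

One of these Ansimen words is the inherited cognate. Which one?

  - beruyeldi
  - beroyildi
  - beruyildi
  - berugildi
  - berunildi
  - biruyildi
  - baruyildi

Ansimen: *barogeldi
  barogeldi → barogildi   [vowel merger]
  barogildi (rule 2 does not apply)
  barogildi → barugildi   [vowel merger]
  barugildi → baruyildi   [unconditioned shift]
  baruyildi → beruyildi   [vowel merger]
  giving Ansimen beruyildi.
Only 'beruyildi' matches the regular Ansimen development of *barogeldi.

beruyildi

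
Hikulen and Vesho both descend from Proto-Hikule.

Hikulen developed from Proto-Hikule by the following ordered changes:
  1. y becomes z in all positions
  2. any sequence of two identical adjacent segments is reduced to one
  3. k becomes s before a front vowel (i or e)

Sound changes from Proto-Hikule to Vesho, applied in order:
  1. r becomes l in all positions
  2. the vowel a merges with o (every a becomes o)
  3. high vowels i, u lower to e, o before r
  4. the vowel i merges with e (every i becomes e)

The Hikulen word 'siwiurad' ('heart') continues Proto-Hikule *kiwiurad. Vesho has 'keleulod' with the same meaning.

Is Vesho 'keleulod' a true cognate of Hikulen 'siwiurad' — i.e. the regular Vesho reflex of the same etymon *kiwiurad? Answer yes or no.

no

Derive the expected Vesho reflex of *kiwiurad:
Vesho: *kiwiurad > kiwiulad > kiwiulod > keweulod  (by unconditioned shift, vowel merger, vowel merger)
The regular Vesho reflex would be 'keweulod', but the attested form is 'keleulod'. The correspondence is irregular, so they are not cognates (the Vesho form has a different source).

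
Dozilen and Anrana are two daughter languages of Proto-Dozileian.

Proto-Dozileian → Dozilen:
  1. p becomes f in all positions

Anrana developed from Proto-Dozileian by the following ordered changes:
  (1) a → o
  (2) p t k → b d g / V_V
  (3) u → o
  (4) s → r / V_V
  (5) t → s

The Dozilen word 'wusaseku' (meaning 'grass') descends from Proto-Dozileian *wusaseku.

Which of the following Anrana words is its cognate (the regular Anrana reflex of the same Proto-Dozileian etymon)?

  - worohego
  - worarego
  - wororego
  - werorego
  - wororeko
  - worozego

wororego

Anrana: start from *wusaseku.
  rule 1 (vowel merger): wusaseku → wusoseku
  rule 2 (intervocalic voicing): wusoseku → wusosegu
  rule 3 (vowel merger): wusosegu → wososego
  rule 4 (rhotacism): wososego → wororego
  rule 5: no change — wororego
  ⇒ Anrana wororego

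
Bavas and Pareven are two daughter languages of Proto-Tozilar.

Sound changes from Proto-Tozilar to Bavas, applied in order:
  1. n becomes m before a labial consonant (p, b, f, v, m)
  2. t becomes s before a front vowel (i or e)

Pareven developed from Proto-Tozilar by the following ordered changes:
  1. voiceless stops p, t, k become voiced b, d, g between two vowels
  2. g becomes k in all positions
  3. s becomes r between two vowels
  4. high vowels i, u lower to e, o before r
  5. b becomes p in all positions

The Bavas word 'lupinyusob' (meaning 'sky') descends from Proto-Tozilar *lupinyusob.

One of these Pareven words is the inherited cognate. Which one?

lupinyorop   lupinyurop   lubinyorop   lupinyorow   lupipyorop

Pareven: *lupinyusob
  lupinyusob → lubinyusob   [intervocalic voicing]
  lubinyusob (rule 2 does not apply)
  lubinyusob → lubinyurob   [rhotacism]
  lubinyurob → lubinyorob   [pre-rhotic lowering]
  lubinyorob → lupinyorop   [unconditioned shift]
  giving Pareven lupinyorop.

lupinyorop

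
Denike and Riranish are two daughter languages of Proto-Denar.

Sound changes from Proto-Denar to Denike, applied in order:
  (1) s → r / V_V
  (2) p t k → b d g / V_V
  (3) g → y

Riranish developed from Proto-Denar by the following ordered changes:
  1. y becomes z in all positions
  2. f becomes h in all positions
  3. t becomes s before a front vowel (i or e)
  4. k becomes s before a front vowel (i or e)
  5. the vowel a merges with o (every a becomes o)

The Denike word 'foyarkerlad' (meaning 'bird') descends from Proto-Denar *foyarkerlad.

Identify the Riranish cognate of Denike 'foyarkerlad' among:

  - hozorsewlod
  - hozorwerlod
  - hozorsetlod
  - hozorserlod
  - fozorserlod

hozorserlod

Riranish: start from *foyarkerlad.
  rule 1 (unconditioned shift): foyarkerlad → fozarkerlad
  rule 2 (unconditioned shift): fozarkerlad → hozarkerlad
  rule 3: no change — hozarkerlad
  rule 4 (palatalisation): hozarkerlad → hozarserlad
  rule 5 (vowel merger): hozarserlad → hozorserlod
  ⇒ Riranish hozorserlod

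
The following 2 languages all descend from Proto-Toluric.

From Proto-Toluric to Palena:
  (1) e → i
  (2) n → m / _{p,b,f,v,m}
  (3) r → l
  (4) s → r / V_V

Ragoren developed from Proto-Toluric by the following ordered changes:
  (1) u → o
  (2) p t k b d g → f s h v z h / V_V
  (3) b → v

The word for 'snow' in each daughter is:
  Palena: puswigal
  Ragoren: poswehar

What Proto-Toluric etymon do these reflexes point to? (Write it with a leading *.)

*puswegar

Position 8: Palena has l, Ragoren has r. Ragoren preserves r here (none of its changes turn any other segment into r), so the proto-segment is *r.
Position 6: Palena has g, Ragoren has h. Palena preserves g here (none of its changes turn any other segment into g), so the proto-segment is *g.
Position 2: Palena has u, Ragoren has o. Palena preserves u here (none of its changes turn any other segment into u), so the proto-segment is *u.
Verify the candidate proto-form against each daughter:
Palena: *puswegar
  puswegar → puswigar   [vowel merger]
  puswigar (rule 2 does not apply)
  puswigar → puswigal   [unconditioned shift]
  puswigal (rule 4 does not apply)
  giving Palena puswigal.
Ragoren: *puswegar > poswegar > poswehar  (by vowel merger, intervocalic lenition)
No other proto-form is consistent with every reflex, so the reconstruction is *puswegar.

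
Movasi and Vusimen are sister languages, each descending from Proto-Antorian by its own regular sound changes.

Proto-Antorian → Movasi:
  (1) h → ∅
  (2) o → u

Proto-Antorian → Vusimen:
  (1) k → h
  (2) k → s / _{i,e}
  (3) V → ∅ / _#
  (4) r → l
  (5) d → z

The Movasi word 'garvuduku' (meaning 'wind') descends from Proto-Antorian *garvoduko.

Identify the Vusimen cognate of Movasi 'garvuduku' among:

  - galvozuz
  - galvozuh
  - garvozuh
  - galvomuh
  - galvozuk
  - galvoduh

Vusimen: start from *garvoduko.
  rule 1 (unconditioned shift): garvoduko → garvoduho
  rule 2: no change — garvoduho
  rule 3 (apocope): garvoduho → garvoduh
  rule 4 (unconditioned shift): garvoduh → galvoduh
  rule 5 (unconditioned shift): galvoduh → galvozuh
  ⇒ Vusimen galvozuh
The other candidates each miss or misapply at least one Vusimen change.

galvozuh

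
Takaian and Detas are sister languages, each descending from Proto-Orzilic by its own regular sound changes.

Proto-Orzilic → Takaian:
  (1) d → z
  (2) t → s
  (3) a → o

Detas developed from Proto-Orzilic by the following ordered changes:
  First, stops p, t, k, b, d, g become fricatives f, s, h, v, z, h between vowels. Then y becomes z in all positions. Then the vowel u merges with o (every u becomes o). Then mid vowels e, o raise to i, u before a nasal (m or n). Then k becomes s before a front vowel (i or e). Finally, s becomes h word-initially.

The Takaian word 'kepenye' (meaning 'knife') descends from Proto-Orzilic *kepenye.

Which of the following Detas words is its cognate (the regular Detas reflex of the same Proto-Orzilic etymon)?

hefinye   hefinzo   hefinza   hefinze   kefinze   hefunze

Detas: *kepenye > kefenye > kefenze > kefinze > sefinze > hefinze  (by intervocalic lenition, unconditioned shift, pre-nasal raising, palatalisation, debuccalisation)
Only 'hefinze' matches the regular Detas development of *kepenye.

hefinze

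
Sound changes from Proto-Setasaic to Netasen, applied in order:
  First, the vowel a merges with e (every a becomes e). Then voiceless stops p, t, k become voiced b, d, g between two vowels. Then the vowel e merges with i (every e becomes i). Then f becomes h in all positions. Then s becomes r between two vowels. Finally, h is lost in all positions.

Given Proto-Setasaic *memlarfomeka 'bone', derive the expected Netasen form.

mimliromigi

Netasen: *memlarfomeka > memlerfomeke > memlerfomege > mimlirfomigi > mimlirhomigi > mimliromigi  (by vowel merger, intervocalic voicing, vowel merger, unconditioned shift, h-loss)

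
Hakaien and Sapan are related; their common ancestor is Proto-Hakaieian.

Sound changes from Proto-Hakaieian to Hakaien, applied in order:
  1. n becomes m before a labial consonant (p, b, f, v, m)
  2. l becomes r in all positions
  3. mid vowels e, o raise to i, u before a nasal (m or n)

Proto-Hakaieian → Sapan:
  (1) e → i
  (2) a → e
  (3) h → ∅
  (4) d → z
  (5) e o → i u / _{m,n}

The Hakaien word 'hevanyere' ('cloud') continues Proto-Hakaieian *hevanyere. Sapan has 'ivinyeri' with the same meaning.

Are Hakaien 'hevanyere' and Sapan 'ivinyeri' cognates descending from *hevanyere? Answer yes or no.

no

Derive the expected Sapan reflex of *hevanyere:
Sapan: start from *hevanyere.
  rule 1 (vowel merger): hevanyere → hivanyiri
  rule 2 (vowel merger): hivanyiri → hivenyiri
  rule 3 (h-loss): hivenyiri → ivenyiri
  rule 4: no change — ivenyiri
  rule 5 (pre-nasal raising): ivenyiri → ivinyiri
  ⇒ Sapan ivinyiri
The regular Sapan reflex would be 'ivinyiri', but the attested form is 'ivinyeri'. The correspondence is irregular, so they are not cognates (the Sapan form has a different source).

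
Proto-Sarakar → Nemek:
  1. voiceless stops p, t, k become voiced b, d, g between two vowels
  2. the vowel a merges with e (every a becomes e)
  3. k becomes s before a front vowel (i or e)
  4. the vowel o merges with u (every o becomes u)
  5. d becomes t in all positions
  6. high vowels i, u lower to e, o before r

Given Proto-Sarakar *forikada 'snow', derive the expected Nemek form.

Nemek: start from *forikada.
  rule 1 (intervocalic voicing): forikada → forigada
  rule 2 (vowel merger): forigada → forigede
  rule 3: no change — forigede
  rule 4 (vowel merger): forigede → furigede
  rule 5 (unconditioned shift): furigede → furigete
  rule 6 (pre-rhotic lowering): furigete → forigete
  ⇒ Nemek forigete

forigete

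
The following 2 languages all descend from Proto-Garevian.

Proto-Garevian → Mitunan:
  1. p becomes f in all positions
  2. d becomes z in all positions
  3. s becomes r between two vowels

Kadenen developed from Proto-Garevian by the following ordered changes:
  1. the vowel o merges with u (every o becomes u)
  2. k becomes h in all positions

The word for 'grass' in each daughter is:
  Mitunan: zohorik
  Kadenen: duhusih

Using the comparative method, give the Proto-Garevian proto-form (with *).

*dohosik

Position 4: Mitunan has o, Kadenen has u. Mitunan preserves o here (none of its changes turn any other segment into o), so the proto-segment is *o.
Position 1: Mitunan has z, Kadenen has d. Kadenen preserves d here (none of its changes turn any other segment into d), so the proto-segment is *d.
Position 5: Mitunan has r, Kadenen has s. Kadenen preserves s here (none of its changes turn any other segment into s), so the proto-segment is *s.
This points to *dohosik. Verify forward in each daughter:
Mitunan: *dohosik > zohosik > zohorik  (by unconditioned shift, rhotacism)
Kadenen: *dohosik
  dohosik → duhusik   [vowel merger]
  duhusik → duhusih   [unconditioned shift]
  giving Kadenen duhusih.
*dohosik is the unique common source.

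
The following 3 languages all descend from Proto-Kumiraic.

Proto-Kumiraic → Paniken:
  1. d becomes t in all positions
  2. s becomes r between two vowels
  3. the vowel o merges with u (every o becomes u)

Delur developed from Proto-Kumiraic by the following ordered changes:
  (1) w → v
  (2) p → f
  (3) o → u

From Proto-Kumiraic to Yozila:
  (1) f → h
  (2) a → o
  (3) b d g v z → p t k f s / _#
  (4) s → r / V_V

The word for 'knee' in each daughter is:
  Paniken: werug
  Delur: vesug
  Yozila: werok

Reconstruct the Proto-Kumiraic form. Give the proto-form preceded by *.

*wesog

Position 5: Paniken has g, Delur has g, Yozila has k. Paniken preserves g here (none of its changes turn any other segment into g), so the proto-segment is *g.
Position 4: Paniken has u, Delur has u, Yozila has o. Taking the neighbouring segments as reconstructed: Paniken u could go back to *o or *u; Delur u could go back to *o or *u; Yozila o could go back to *a or *o — the one source consistent with every daughter is *o.
Position 3: Paniken has r, Delur has s, Yozila has r. Delur preserves s here (none of its changes turn any other segment into s), so the proto-segment is *s.
Continuing position by position gives *wesog; check it forward:
Paniken: start from *wesog.
  rule 1: no change — wesog
  rule 2 (rhotacism): wesog → werog
  rule 3 (vowel merger): werog → werug
  ⇒ Paniken werug
Delur: start from *wesog.
  rule 1 (unconditioned shift): wesog → vesog
  rule 2: no change — vesog
  rule 3 (vowel merger): vesog → vesug
  ⇒ Delur vesug
Yozila: *wesog
  wesog (rule 1 does not apply)
  wesog (rule 2 does not apply)
  wesog → wesok   [final devoicing]
  wesok → werok   [rhotacism]
  giving Yozila werok.
*wesog is the unique common source.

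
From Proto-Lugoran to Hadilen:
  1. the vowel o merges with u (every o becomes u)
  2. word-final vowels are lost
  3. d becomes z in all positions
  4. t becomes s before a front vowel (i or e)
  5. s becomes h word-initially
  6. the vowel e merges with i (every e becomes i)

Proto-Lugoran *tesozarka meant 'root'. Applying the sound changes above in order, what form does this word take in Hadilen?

hisuzark

Hadilen: *tesozarka > tesuzarka > tesuzark > sesuzark > hesuzark > hisuzark  (by vowel merger, apocope, palatalisation, debuccalisation, vowel merger)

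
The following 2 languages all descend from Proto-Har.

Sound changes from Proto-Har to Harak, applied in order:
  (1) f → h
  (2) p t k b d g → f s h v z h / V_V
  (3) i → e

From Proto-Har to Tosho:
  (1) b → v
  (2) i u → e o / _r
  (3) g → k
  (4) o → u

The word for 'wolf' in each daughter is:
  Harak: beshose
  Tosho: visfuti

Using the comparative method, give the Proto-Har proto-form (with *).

Position 1: Harak has b, Tosho has v. Harak preserves b here (none of its changes turn any other segment into b), so the proto-segment is *b.
Position 5: Harak has o, Tosho has u. Harak preserves o here (none of its changes turn any other segment into o), so the proto-segment is *o.
This points to *bisfoti. Verify forward in each daughter:
Harak: *bisfoti
  bisfoti → bishoti   [unconditioned shift]
  bishoti → bishosi   [intervocalic lenition]
  bishosi → beshose   [vowel merger]
  giving Harak beshose.
Tosho: *bisfoti
  bisfoti → visfoti   [unconditioned shift]
  visfoti (rule 2 does not apply)
  visfoti (rule 3 does not apply)
  visfoti → visfuti   [vowel merger]
  giving Tosho visfuti.
No other proto-form is consistent with every reflex, so the reconstruction is *bisfoti.

*bisfoti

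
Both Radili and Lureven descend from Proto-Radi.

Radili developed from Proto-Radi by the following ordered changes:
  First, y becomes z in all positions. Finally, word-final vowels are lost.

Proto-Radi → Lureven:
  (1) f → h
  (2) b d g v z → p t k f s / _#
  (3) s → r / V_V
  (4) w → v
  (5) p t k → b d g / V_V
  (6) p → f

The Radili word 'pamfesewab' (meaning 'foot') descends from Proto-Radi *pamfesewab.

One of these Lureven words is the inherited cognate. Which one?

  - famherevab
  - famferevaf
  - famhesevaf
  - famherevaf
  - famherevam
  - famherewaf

Lureven: *pamfesewab
  pamfesewab → pamhesewab   [unconditioned shift]
  pamhesewab → pamhesewap   [final devoicing]
  pamhesewap → pamherewap   [rhotacism]
  pamherewap → pamherevap   [unconditioned shift]
  pamherevap (rule 5 does not apply)
  pamherevap → famherevaf   [unconditioned shift]
  giving Lureven famherevaf.
The other candidates each miss or misapply at least one Lureven change.

famherevaf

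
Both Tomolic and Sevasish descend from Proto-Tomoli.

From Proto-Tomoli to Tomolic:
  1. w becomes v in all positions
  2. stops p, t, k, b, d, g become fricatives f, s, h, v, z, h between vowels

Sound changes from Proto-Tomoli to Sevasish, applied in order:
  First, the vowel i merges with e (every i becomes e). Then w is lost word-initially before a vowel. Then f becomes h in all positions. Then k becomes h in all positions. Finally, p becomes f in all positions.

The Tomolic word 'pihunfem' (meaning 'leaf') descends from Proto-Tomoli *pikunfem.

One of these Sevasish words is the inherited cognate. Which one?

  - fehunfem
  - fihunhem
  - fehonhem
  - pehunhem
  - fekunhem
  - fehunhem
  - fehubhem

Sevasish: start from *pikunfem.
  rule 1 (vowel merger): pikunfem → pekunfem
  rule 2: no change — pekunfem
  rule 3 (unconditioned shift): pekunfem → pekunhem
  rule 4 (unconditioned shift): pekunhem → pehunhem
  rule 5 (unconditioned shift): pehunhem → fehunhem
  ⇒ Sevasish fehunhem

fehunhem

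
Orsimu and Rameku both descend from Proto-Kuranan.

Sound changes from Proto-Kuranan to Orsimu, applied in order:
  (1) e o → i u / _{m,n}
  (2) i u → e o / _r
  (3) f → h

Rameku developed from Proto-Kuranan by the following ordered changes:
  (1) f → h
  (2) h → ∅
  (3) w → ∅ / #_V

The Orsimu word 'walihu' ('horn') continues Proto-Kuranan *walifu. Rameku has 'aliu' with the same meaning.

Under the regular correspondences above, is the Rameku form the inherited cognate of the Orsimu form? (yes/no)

yes

Derive the expected Rameku reflex of *walifu:
Rameku: *walifu > walihu > waliu > aliu  (by unconditioned shift, h-loss, glide loss)
Rameku 'aliu' matches the regular reflex exactly, so the pair is cognate.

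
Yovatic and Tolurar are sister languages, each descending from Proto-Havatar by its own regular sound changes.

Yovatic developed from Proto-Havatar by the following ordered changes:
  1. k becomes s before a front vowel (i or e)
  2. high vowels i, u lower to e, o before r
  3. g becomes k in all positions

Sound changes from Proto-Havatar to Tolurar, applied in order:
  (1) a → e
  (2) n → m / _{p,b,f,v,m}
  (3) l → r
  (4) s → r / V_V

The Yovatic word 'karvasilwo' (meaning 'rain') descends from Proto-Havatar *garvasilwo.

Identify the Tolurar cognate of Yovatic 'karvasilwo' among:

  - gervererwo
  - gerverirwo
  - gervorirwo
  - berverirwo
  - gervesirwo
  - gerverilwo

gerverirwo

Tolurar: start from *garvasilwo.
  rule 1 (vowel merger): garvasilwo → gervesilwo
  rule 2: no change — gervesilwo
  rule 3 (unconditioned shift): gervesilwo → gervesirwo
  rule 4 (rhotacism): gervesirwo → gerverirwo
  ⇒ Tolurar gerverirwo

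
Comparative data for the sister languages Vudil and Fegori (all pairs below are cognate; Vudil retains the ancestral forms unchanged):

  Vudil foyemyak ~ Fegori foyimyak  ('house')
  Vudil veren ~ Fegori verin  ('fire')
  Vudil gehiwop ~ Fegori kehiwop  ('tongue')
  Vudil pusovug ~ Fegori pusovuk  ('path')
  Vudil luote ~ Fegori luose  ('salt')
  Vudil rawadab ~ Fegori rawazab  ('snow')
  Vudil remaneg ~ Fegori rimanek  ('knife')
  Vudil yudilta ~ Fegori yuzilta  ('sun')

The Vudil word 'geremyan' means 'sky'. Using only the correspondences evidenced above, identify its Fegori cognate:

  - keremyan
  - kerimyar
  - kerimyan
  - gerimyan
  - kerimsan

kerimyan

gehiwop ~ kehiwop — Vudil g corresponds to Fegori k word-initially before a front vowel.
foyemyak ~ foyimyak, remaneg ~ rimanek — Vudil e corresponds to Fegori i after a consonant, before a nasal.
Applying these to Vudil 'geremyan':
  geremyan → keremyan   (g→k word-initially before a front vowel)
  keremyan → kerimyan   (e→i after a consonant, before a nasal)
So the Fegori cognate is 'kerimyan'.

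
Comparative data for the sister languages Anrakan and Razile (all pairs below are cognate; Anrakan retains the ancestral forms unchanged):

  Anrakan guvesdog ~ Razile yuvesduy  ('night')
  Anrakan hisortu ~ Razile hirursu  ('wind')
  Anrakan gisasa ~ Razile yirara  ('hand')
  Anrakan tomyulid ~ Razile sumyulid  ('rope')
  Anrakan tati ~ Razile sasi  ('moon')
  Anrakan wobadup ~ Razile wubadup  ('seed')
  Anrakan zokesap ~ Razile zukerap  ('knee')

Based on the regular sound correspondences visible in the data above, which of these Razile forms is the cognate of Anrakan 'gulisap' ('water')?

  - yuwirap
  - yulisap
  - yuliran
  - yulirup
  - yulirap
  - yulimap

yulirap

guvesdog ~ yuvesduy — Anrakan g corresponds to Razile y word-initially before a back vowel.
gisasa ~ yirara, zokesap ~ zukerap — Anrakan s corresponds to Razile r between vowels (before a back vowel).
Applying these to Anrakan 'gulisap':
  gulisap → yulisap   (g→y word-initially before a back vowel)
  yulisap → yulirap   (s→r between vowels (before a back vowel))
So the Razile cognate is 'yulirap'.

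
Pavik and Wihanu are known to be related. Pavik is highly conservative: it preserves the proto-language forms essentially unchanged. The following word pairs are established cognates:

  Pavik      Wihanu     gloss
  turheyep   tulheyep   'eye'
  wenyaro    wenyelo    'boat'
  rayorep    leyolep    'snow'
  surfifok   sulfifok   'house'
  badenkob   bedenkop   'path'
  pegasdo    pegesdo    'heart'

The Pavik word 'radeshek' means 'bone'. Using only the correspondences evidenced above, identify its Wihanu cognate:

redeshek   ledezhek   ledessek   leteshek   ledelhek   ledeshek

ledeshek

rayorep ~ leyolep — Pavik r corresponds to Wihanu l word-initially before a back vowel.
rayorep ~ leyolep, badenkob ~ bedenkop — Pavik a corresponds to Wihanu e after a consonant, before a consonant other than r, m, n, p, b, f, v.
Applying these to Pavik 'radeshek':
  radeshek → ladeshek   (r→l word-initially before a back vowel)
  ladeshek → ledeshek   (a→e after a consonant, before a consonant other than r, m, n, p, b, f, v)
So the Wihanu cognate is 'ledeshek'.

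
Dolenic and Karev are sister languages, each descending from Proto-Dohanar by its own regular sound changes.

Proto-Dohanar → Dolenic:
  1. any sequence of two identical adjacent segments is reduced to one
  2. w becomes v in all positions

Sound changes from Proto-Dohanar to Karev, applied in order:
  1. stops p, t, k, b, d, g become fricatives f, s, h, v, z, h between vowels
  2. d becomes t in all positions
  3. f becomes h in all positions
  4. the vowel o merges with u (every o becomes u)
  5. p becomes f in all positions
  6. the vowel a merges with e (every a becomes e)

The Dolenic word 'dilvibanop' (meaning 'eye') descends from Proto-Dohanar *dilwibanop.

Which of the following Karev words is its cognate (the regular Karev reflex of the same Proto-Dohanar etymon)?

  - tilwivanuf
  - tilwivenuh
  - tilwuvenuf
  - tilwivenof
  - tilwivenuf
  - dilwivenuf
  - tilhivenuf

tilwivenuf

Karev: *dilwibanop > dilwivanop > tilwivanop > tilwivanup > tilwivanuf > tilwivenuf  (by intervocalic lenition, unconditioned shift, vowel merger, unconditioned shift, vowel merger)
Only 'tilwivenuf' matches the regular Karev development of *dilwibanop.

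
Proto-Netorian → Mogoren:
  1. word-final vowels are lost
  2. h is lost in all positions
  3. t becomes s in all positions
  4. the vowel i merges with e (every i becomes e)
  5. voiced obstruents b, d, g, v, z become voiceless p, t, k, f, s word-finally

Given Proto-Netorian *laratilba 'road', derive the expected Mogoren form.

laraselp

Mogoren: *laratilba
  laratilba → laratilb   [apocope]
  laratilb (rule 2 does not apply)
  laratilb → larasilb   [unconditioned shift]
  larasilb → laraselb   [vowel merger]
  laraselb → laraselp   [final devoicing]
  giving Mogoren laraselp.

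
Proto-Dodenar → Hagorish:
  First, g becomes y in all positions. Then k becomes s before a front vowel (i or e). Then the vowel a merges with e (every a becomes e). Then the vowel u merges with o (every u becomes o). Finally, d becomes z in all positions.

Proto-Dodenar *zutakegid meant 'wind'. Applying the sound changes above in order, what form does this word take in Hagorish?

Hagorish: *zutakegid > zutakeyid > zutaseyid > zuteseyid > zoteseyid > zoteseyiz  (by unconditioned shift, palatalisation, vowel merger, vowel merger, unconditioned shift)

zoteseyiz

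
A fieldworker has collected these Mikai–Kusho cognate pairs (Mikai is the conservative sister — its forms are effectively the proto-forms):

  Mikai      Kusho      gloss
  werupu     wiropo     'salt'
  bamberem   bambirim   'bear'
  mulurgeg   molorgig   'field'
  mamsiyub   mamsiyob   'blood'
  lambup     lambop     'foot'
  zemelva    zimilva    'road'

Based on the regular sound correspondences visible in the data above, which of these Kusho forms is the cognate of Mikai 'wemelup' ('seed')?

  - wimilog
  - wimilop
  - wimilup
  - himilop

wimilop

bamberem ~ bambirim, zemelva ~ zimilva — Mikai e corresponds to Kusho i after a consonant, before a nasal.
mulurgeg ~ molorgig, zemelva ~ zimilva — Mikai e corresponds to Kusho i after a consonant, before a consonant other than r, m, n, p, b, f, v.
werupu ~ wiropo, lambup ~ lambop — Mikai u corresponds to Kusho o after a consonant, before a labial obstruent.
Applying these to Mikai 'wemelup':
  wemelup → wimelup   (e→i after a consonant, before a nasal)
  wimelup → wimilup   (e→i after a consonant, before a consonant other than r, m, n, p, b, f, v)
  wimilup → wimilop   (u→o after a consonant, before a labial obstruent)
So the Kusho cognate is 'wimilop'.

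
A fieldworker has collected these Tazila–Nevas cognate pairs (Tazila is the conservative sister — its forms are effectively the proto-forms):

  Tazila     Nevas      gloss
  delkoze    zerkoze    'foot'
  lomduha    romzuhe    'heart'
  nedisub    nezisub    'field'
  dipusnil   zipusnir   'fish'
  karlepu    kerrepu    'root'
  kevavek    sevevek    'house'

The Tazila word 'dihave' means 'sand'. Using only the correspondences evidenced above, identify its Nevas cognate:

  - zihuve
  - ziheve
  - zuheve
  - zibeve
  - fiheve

ziheve

dipusnil ~ zipusnir — Tazila d corresponds to Nevas z word-initially before a front vowel.
kevavek ~ sevevek — Tazila a corresponds to Nevas e after a consonant, before a labial obstruent.
Applying these to Tazila 'dihave':
  dihave → zihave   (d→z word-initially before a front vowel)
  zihave → ziheve   (a→e after a consonant, before a labial obstruent)
So the Nevas cognate is 'ziheve'.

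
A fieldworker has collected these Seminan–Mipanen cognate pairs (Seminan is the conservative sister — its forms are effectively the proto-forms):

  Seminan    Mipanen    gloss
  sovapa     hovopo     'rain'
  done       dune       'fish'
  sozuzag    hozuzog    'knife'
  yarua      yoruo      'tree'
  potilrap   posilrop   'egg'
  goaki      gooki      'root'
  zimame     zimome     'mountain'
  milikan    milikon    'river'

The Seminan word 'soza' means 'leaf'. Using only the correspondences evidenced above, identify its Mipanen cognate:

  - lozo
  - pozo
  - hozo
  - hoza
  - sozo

sovapa ~ hovopo, sozuzag ~ hozuzog — Seminan s corresponds to Mipanen h word-initially before a back vowel.
sovapa ~ hovopo — Seminan a corresponds to Mipanen o word-finally.
Applying these to Seminan 'soza':
  soza → hoza   (s→h word-initially before a back vowel)
  hoza → hozo   (a→o word-finally)
So the Mipanen cognate is 'hozo'.

hozo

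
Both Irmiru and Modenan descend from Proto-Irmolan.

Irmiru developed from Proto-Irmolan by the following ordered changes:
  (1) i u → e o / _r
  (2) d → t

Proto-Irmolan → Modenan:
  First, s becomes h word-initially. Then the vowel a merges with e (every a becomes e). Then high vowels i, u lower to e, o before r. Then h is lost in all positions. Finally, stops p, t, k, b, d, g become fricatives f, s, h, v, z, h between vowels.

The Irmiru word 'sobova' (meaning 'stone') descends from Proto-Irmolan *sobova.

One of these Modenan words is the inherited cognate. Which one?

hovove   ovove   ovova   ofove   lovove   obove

Modenan: *sobova
  sobova → hobova   [debuccalisation]
  hobova → hobove   [vowel merger]
  hobove (rule 3 does not apply)
  hobove → obove   [h-loss]
  obove → ovove   [intervocalic lenition]
  giving Modenan ovove.
Among the options, 'ovove' alone shows every Modenan change applied in order.

ovove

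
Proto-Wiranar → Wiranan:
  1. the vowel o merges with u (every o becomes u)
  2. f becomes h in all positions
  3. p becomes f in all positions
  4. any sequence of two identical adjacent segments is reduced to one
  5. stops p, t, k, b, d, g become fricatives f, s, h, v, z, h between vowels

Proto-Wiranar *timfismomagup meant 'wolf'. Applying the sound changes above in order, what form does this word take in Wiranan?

timhismumahuf

Wiranan: start from *timfismomagup.
  rule 1 (vowel merger): timfismomagup → timfismumagup
  rule 2 (unconditioned shift): timfismumagup → timhismumagup
  rule 3 (unconditioned shift): timhismumagup → timhismumaguf
  rule 4: no change — timhismumaguf
  rule 5 (intervocalic lenition): timhismumaguf → timhismumahuf
  ⇒ Wiranan timhismumahuf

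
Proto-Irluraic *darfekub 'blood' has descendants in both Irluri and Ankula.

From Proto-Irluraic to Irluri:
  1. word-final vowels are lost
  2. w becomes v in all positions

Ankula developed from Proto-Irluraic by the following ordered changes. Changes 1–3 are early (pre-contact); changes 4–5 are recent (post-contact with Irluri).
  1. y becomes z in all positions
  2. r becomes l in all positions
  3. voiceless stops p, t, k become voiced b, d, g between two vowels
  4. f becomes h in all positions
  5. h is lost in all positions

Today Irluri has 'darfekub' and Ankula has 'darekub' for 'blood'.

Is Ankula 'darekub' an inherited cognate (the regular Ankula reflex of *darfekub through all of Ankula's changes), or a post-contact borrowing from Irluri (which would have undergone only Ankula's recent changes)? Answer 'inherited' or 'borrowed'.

If inherited, *darfekub would pass through all of Ankula's changes:
Ankula: *darfekub > dalfekub > dalfegub > dalhegub > dalegub  (by unconditioned shift, intervocalic voicing, unconditioned shift, h-loss)
If borrowed from Irluri 'darfekub' after the early changes, it would undergo only the recent ones:
  rule 4 (unconditioned shift): darfekub → darhekub
  rule 5 (h-loss): darhekub → darekub
  ⇒ as a loan: darekub
Ankula 'darekub' matches the loan outcome 'darekub', not the inherited 'dalegub' — it skipped the early Ankula changes, so it was borrowed from Irluri.

borrowed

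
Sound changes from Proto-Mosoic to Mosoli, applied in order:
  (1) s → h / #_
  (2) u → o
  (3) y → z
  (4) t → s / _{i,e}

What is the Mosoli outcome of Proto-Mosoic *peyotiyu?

pezosizo

Mosoli: *peyotiyu > peyotiyo > pezotizo > pezosizo  (by vowel merger, unconditioned shift, palatalisation)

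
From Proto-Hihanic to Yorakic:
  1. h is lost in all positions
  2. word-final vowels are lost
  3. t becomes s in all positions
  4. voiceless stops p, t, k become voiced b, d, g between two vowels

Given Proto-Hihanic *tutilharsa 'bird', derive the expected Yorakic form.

susilars

Yorakic: *tutilharsa
  tutilharsa → tutilarsa   [h-loss]
  tutilarsa → tutilars   [apocope]
  tutilars → susilars   [unconditioned shift]
  susilars (rule 4 does not apply)
  giving Yorakic susilars.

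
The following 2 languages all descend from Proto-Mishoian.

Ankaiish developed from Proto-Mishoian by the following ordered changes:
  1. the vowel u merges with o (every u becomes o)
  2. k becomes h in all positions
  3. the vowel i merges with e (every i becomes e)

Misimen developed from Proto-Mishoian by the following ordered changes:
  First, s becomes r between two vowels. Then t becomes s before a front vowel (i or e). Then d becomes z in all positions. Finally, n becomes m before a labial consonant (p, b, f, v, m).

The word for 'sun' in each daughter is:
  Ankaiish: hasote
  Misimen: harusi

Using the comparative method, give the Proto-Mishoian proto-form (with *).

*hasuti

Position 5: Ankaiish has t, Misimen has s. Ankaiish preserves t here (none of its changes turn any other segment into t), so the proto-segment is *t.
Position 4: Ankaiish has o, Misimen has u. Misimen preserves u here (none of its changes turn any other segment into u), so the proto-segment is *u.
Position 3: Ankaiish has s, Misimen has r. Ankaiish preserves s here (none of its changes turn any other segment into s), so the proto-segment is *s.
Continuing position by position gives *hasuti; check it forward:
Ankaiish: *hasuti > hasoti > hasote  (by vowel merger, vowel merger)
Misimen: *hasuti > haruti > harusi  (by rhotacism, palatalisation)
*hasuti is the unique common source.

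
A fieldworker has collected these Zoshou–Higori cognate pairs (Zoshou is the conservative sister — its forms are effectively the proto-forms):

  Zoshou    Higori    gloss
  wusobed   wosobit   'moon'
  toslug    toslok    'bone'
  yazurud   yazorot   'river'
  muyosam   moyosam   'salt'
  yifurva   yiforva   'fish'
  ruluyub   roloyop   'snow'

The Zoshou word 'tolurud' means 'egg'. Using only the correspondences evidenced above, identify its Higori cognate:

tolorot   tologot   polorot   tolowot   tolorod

yazurud ~ yazorot, yifurva ~ yiforva — Zoshou u corresponds to Higori o after a consonant, before r.
wusobed ~ wosobit, toslug ~ toslok — Zoshou u corresponds to Higori o after a consonant, before a consonant other than r, m, n, p, b, f, v.
wusobed ~ wosobit, yazurud ~ yazorot — Zoshou d corresponds to Higori t word-finally.
Applying these to Zoshou 'tolurud':
  tolurud → tolorud   (u→o after a consonant, before r)
  tolorud → tolorod   (u→o after a consonant, before a consonant other than r, m, n, p, b, f, v)
  tolorod → tolorot   (d→t word-finally)
So the Higori cognate is 'tolorot'.

tolorot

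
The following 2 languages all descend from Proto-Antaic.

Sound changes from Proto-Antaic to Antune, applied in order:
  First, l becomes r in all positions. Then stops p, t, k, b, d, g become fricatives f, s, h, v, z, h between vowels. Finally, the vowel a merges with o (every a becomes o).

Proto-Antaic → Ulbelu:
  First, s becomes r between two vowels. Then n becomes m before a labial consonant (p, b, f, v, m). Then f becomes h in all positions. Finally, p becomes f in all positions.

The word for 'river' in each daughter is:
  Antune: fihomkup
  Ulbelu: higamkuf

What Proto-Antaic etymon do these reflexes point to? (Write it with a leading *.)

*figamkup

Position 1: Antune has f, Ulbelu has h. Taking the neighbouring segments as reconstructed: Antune f can only go back to *f; Ulbelu h could go back to *f or *h — the one source consistent with every daughter is *f.
Position 8: Antune has p, Ulbelu has f. Antune preserves p here (none of its changes turn any other segment into p), so the proto-segment is *p.
Position 3: Antune has h, Ulbelu has g. Ulbelu preserves g here (none of its changes turn any other segment into g), so the proto-segment is *g.
Verify the candidate proto-form against each daughter:
Antune: *figamkup > fihamkup > fihomkup  (by intervocalic lenition, vowel merger)
Ulbelu: *figamkup > higamkup > higamkuf  (by unconditioned shift, unconditioned shift)
Only *figamkup yields all of Antune fihomkup, Ulbelu higamkuf.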